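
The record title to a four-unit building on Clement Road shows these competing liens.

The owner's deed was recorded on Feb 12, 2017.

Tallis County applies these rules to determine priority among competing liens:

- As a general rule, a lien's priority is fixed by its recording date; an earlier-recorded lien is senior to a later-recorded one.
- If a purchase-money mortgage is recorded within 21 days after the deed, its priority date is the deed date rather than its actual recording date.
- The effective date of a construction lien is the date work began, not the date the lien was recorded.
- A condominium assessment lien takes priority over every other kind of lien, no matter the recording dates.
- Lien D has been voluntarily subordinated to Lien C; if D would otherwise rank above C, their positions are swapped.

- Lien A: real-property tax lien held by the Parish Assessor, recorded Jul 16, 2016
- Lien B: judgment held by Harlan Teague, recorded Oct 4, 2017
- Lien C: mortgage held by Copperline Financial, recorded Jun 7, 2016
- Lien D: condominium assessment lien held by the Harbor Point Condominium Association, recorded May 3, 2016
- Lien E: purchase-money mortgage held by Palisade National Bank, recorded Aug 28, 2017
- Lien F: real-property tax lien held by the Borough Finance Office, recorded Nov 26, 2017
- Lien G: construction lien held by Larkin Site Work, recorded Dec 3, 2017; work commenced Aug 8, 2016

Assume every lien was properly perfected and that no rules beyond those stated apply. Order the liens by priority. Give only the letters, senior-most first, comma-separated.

Effective dates: E was recorded 197 days after the deed — beyond 21 days — so no relation-back applies; G relates back to Aug 8, 2016 (work commenced).
D is a condominium assessment lien and takes priority over every other lien.
The other liens, earliest effective date first: C (Jun 7, 2016), A (Jul 16, 2016), G (Aug 8, 2016), E (Aug 28, 2017), B (Oct 4, 2017), F (Nov 26, 2017).
D would otherwise be senior to C, so under the subordination agreement D and C exchange positions.

C, D, A, G, E, B, F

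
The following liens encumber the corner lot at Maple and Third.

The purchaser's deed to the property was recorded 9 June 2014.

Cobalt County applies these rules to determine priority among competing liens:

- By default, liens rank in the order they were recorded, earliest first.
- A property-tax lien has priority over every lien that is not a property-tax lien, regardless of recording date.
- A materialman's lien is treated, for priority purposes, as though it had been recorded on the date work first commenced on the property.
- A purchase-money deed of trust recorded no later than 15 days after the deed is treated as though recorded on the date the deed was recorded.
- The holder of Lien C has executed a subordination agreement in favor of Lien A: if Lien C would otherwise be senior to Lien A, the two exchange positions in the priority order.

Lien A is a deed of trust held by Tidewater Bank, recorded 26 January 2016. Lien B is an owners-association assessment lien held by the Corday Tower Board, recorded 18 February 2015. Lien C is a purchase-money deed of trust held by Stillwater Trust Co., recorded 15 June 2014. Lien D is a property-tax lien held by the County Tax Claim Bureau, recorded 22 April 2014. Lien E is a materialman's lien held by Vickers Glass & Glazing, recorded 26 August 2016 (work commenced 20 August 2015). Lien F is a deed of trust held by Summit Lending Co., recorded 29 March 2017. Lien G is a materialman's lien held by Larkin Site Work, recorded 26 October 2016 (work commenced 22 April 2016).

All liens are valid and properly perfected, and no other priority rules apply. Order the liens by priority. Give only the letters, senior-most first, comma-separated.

Effective dates after the stated exceptions: C was recorded within the 15-day window, so its effective date is the deed date 9 June 2014; E's effective date is 20 August 2015, when work began; G relates back to 22 April 2016 (work commenced).
D is a property-tax lien, so it outranks all other liens regardless of date.
Ordering the rest by effective date: C (9 June 2014), B (18 February 2015), E (20 August 2015), A (26 January 2016), G (22 April 2016), F (29 March 2017).
C would otherwise be senior to A, so under the subordination agreement C and A exchange positions.

D, A, B, E, C, G, F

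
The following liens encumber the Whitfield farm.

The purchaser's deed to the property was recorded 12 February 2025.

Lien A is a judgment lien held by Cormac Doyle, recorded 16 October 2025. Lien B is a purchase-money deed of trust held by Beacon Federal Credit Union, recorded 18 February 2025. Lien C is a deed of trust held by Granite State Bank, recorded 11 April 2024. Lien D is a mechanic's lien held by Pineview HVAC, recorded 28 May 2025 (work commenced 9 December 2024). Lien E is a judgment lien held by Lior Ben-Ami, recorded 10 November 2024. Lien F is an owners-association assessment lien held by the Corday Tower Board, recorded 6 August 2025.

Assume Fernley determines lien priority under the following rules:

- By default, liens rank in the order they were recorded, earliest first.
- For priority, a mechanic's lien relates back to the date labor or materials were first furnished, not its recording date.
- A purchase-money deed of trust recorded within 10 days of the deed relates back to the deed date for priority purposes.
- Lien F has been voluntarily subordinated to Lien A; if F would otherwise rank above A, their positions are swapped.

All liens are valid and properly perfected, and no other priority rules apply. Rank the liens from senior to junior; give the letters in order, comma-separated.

C, E, D, B, A, F

Effective dates after the stated exceptions: B relates back to the deed date 12 February 2025; D is treated as recorded 9 December 2024, the work-commencement date.
Ordering by effective date: C (11 April 2024), E (10 November 2024), D (9 December 2024), B (12 February 2025), F (6 August 2025), A (16 October 2025).
F is senior to A before the subordination, so the two trade places.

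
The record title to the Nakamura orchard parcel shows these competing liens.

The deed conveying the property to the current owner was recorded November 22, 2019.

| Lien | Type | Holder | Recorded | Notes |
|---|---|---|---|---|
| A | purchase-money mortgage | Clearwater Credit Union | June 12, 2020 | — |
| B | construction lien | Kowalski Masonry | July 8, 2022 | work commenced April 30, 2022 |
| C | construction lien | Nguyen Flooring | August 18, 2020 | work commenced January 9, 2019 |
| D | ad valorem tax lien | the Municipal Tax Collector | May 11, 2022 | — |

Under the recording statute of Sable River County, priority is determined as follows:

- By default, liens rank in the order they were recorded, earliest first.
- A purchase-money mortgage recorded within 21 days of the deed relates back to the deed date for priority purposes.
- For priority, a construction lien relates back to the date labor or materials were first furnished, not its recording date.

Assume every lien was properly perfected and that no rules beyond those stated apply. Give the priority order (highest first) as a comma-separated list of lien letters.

C, A, B, D

Adjusting effective dates: A was recorded 203 days after the deed — beyond 21 days — so no relation-back applies; B relates back to April 30, 2022 (work commenced); C is treated as recorded January 9, 2019, the work-commencement date.
Ordering by effective date: C (January 9, 2019), A (June 12, 2020), B (April 30, 2022), D (May 11, 2022).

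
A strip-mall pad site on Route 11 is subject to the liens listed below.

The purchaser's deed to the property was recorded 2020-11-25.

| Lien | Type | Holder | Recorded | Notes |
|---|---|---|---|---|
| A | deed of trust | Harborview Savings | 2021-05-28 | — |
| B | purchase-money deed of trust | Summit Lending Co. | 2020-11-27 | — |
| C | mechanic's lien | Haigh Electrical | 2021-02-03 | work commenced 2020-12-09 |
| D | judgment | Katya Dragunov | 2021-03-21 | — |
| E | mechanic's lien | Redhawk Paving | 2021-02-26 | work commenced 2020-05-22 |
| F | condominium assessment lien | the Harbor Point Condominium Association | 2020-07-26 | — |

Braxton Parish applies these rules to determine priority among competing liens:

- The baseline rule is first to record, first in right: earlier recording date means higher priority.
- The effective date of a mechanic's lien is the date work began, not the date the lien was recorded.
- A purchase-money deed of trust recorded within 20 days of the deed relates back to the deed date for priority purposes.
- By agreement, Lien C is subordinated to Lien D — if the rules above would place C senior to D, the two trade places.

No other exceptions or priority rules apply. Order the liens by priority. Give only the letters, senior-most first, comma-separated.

Effective dates: B's effective date is the deed date, 2020-11-25; C's effective date is 2020-12-09, when work began; E is treated as recorded 2020-05-22, the work-commencement date.
By effective date, earliest first: E (2020-05-22), F (2020-07-26), B (2020-11-25), C (2020-12-09), D (2021-03-21), A (2021-05-28).
C is senior to D before the subordination, so the two trade places.

E, F, B, D, C, A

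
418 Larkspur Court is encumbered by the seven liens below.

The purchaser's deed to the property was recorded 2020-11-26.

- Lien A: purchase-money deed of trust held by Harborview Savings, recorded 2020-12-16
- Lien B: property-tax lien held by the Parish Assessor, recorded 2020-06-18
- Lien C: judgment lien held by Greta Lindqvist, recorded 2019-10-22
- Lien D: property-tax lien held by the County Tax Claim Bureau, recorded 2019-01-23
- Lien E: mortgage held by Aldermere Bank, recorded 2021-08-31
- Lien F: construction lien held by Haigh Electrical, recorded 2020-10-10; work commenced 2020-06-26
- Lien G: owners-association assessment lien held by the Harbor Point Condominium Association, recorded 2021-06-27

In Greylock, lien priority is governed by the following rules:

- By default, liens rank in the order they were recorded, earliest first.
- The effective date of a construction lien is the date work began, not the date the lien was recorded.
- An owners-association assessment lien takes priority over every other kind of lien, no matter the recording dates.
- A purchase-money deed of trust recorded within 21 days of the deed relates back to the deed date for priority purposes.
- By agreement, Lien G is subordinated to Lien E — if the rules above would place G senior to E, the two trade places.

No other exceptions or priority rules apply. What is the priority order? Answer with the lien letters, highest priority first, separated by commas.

E, D, C, B, F, A, G

First, effective dates: A was recorded within the 21-day window, so its effective date is the deed date 2020-11-26; F relates back to 2020-06-26 (work commenced).
G, as an owners-association assessment lien, has superpriority and ranks first.
Among the remaining liens, by effective date: D (2019-01-23), C (2019-10-22), B (2020-06-18), F (2020-06-26), A (2020-11-26), E (2021-08-31).
Because G would otherwise rank above E, the subordination swaps them.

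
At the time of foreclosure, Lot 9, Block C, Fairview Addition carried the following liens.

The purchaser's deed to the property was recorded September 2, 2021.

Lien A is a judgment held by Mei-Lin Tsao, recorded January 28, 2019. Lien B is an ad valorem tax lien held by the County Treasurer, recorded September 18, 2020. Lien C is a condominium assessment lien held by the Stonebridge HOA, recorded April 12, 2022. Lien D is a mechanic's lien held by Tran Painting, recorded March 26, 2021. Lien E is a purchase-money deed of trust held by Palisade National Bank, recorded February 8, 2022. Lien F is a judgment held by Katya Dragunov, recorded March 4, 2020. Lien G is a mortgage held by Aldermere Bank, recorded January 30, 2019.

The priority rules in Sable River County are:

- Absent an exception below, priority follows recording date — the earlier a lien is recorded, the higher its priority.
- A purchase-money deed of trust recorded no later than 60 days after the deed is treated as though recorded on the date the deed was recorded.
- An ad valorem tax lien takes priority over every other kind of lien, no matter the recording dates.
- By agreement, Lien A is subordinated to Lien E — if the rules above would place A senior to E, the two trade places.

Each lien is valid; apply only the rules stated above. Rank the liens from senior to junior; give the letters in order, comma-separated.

B, E, G, F, D, A, C

Effective dates: E was recorded 159 days after the deed, outside the 60-day window, so it keeps its recording date.
B is an ad valorem tax lien, so it outranks all other liens regardless of date.
Ordering the rest by effective date: A (January 28, 2019), G (January 30, 2019), F (March 4, 2020), D (March 26, 2021), E (February 8, 2022), C (April 12, 2022).
A would otherwise be senior to E, so under the subordination agreement A and E exchange positions.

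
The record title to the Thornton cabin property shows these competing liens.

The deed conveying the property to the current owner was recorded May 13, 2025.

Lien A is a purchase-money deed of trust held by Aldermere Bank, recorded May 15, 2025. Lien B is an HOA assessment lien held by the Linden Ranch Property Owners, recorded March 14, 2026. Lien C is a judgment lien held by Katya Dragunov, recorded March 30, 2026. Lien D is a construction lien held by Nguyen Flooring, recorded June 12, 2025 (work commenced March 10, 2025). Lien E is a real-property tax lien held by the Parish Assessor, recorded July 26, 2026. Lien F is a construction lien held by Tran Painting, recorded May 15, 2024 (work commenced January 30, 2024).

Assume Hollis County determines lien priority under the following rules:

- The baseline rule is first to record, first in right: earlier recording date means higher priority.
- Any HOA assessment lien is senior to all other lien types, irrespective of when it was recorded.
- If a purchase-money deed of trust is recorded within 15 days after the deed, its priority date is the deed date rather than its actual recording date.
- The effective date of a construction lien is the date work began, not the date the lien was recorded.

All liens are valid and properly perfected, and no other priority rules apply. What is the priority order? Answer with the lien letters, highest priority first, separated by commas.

Effective dates after the stated exceptions: A relates back to the deed date May 13, 2025; D's effective date is March 10, 2025, when work began; F's effective date is January 30, 2024, when work began.
B, as an HOA assessment lien, has superpriority and ranks first.
Ordering the rest by effective date: F (January 30, 2024), D (March 10, 2025), A (May 13, 2025), C (March 30, 2026), E (July 26, 2026).

B, F, D, A, C, E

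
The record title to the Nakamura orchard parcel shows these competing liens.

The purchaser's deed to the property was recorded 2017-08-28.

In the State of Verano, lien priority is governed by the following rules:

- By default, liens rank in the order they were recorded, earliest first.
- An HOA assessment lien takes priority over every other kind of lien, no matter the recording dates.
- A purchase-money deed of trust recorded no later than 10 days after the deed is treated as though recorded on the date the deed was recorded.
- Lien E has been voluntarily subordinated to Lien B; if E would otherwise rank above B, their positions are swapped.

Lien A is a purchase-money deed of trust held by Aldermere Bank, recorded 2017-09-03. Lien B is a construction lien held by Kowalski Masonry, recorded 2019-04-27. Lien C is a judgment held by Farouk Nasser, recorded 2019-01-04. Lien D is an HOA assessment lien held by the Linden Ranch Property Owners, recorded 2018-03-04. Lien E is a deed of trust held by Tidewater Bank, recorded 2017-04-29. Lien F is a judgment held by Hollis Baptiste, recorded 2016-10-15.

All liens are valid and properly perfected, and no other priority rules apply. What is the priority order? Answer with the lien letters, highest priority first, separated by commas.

D, F, B, A, C, E

Adjusting effective dates: A was recorded within the 10-day window, so its effective date is the deed date 2017-08-28.
D, as an HOA assessment lien, has superpriority and ranks first.
Ordering the rest by effective date: F (2016-10-15), E (2017-04-29), A (2017-08-28), C (2019-01-04), B (2019-04-27).
Because E would otherwise rank above B, the subordination swaps them.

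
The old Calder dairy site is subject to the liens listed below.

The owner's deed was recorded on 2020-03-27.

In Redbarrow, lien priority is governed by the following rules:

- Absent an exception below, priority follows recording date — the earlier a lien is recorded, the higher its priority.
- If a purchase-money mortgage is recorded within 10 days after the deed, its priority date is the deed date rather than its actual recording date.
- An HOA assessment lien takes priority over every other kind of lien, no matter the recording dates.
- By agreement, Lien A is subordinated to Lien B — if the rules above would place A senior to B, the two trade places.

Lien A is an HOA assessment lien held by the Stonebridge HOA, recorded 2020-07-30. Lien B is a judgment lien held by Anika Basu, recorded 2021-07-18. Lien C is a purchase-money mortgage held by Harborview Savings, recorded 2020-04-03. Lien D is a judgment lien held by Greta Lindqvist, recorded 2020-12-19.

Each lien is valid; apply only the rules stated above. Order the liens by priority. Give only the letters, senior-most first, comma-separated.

B, C, D, A

Effective dates: C relates back to the deed date 2020-03-27.
As an HOA assessment lien, A is senior to every other lien.
Remaining liens by effective date: C (2020-03-27), D (2020-12-19), B (2021-07-18).
A would otherwise be senior to B, so under the subordination agreement A and B exchange positions.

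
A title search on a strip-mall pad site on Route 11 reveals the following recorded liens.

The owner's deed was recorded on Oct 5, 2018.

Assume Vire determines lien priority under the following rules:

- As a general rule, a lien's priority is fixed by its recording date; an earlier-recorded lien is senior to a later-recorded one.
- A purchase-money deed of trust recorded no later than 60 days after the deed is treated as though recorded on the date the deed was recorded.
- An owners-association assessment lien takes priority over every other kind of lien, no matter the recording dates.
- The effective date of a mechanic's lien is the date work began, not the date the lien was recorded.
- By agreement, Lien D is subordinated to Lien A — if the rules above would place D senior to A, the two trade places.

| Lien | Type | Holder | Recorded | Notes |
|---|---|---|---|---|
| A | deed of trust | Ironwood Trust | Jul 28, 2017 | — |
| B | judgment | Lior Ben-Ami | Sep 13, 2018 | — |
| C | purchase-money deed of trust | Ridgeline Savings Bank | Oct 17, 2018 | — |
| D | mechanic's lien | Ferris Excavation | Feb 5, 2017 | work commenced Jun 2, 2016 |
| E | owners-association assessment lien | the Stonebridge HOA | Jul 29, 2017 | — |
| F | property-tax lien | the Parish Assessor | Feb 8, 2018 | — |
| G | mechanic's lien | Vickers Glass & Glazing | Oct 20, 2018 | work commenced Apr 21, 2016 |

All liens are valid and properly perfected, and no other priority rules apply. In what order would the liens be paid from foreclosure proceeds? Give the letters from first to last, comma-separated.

Effective dates after the stated exceptions: C's effective date is the deed date, Oct 5, 2018; D is treated as recorded Jun 2, 2016, the work-commencement date; G's effective date is Apr 21, 2016, when work began.
As an owners-association assessment lien, E is senior to every other lien.
Ordering the rest by effective date: G (Apr 21, 2016), D (Jun 2, 2016), A (Jul 28, 2017), F (Feb 8, 2018), B (Sep 13, 2018), C (Oct 5, 2018).
D would otherwise be senior to A, so under the subordination agreement D and A exchange positions.

E, G, A, D, F, B, C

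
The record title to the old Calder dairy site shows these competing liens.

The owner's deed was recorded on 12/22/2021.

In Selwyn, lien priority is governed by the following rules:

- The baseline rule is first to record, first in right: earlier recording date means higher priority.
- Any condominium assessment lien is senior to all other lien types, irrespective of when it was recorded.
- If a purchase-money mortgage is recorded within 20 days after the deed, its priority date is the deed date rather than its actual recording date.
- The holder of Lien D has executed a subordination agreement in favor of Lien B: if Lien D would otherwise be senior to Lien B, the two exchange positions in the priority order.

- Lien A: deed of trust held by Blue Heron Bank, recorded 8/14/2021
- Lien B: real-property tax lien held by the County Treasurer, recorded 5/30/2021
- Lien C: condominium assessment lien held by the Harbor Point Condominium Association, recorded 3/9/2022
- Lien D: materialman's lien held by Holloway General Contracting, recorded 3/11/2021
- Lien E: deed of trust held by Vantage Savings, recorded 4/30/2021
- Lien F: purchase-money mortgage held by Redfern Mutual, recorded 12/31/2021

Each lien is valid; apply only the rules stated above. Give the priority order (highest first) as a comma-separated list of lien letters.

C, B, E, D, A, F

Effective dates: F's effective date is the deed date, 12/22/2021.
C is a condominium assessment lien and takes priority over every other lien.
Remaining liens by effective date: D (3/11/2021), E (4/30/2021), B (5/30/2021), A (8/14/2021), F (12/22/2021).
D is senior to B before the subordination, so the two trade places.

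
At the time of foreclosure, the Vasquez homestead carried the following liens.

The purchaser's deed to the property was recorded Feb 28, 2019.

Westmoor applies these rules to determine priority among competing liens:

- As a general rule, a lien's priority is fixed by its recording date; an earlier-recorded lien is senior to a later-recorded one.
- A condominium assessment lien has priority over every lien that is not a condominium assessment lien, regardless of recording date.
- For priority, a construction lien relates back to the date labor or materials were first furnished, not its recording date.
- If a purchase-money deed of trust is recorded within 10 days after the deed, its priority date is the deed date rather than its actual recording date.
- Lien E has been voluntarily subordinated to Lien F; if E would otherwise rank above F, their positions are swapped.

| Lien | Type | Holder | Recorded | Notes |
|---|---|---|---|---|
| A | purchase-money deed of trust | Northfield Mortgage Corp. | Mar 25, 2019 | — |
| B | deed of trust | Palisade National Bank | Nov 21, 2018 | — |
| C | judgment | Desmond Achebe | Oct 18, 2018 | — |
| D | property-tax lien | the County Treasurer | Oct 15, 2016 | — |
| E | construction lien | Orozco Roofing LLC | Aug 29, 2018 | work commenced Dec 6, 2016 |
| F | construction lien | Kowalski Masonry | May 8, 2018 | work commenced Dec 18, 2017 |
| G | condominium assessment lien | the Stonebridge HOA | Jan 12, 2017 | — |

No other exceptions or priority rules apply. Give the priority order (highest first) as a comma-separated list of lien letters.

G, D, F, E, C, B, A

First, effective dates: A missed the 10-day window (25 days after the deed), so its recording date stands; E's effective date is Dec 6, 2016, when work began; F is treated as recorded Dec 18, 2017, the work-commencement date.
G is a condominium assessment lien, so it outranks all other liens regardless of date.
The other liens, earliest effective date first: D (Oct 15, 2016), E (Dec 6, 2016), F (Dec 18, 2017), C (Oct 18, 2018), B (Nov 21, 2018), A (Mar 25, 2019).
E is senior to F before the subordination, so the two trade places.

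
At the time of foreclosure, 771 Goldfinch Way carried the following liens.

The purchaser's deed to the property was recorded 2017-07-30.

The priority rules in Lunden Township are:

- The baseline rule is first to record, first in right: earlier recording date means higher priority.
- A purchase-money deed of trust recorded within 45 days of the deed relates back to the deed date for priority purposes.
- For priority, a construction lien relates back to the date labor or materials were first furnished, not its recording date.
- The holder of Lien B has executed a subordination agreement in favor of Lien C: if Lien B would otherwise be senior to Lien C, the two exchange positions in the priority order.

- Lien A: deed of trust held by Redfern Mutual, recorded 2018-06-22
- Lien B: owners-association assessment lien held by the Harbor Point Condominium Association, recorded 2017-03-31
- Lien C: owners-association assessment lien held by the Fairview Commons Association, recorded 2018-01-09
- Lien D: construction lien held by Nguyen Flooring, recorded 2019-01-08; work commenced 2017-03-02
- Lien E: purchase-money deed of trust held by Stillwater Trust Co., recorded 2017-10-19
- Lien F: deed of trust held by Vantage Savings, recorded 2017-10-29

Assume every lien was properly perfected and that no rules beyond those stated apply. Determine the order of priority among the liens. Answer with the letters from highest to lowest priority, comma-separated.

Effective dates after the stated exceptions: D's effective date is 2017-03-02, when work began; E was recorded 81 days after the deed, outside the 45-day window, so it keeps its recording date.
Sorted by effective date: D (2017-03-02), B (2017-03-31), E (2017-10-19), F (2017-10-29), C (2018-01-09), A (2018-06-22).
B is senior to C before the subordination, so the two trade places.

D, C, E, F, B, A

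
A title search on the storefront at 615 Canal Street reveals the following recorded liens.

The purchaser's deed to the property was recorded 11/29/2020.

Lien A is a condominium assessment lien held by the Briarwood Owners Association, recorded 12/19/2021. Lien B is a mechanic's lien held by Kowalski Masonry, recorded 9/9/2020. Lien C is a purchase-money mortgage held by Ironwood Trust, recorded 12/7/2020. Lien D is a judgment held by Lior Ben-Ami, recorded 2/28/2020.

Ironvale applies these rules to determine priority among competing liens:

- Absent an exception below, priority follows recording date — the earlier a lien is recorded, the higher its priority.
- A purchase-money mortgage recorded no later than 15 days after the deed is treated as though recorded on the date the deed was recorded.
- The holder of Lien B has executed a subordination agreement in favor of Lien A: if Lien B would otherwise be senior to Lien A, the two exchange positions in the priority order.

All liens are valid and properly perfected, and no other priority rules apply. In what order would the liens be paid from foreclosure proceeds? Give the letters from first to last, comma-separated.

D, A, C, B

Adjusting effective dates: C was recorded within the 15-day window, so its effective date is the deed date 11/29/2020.
By effective date, earliest first: D (2/28/2020), B (9/9/2020), C (11/29/2020), A (12/19/2021).
Because B would otherwise rank above A, the subordination swaps them.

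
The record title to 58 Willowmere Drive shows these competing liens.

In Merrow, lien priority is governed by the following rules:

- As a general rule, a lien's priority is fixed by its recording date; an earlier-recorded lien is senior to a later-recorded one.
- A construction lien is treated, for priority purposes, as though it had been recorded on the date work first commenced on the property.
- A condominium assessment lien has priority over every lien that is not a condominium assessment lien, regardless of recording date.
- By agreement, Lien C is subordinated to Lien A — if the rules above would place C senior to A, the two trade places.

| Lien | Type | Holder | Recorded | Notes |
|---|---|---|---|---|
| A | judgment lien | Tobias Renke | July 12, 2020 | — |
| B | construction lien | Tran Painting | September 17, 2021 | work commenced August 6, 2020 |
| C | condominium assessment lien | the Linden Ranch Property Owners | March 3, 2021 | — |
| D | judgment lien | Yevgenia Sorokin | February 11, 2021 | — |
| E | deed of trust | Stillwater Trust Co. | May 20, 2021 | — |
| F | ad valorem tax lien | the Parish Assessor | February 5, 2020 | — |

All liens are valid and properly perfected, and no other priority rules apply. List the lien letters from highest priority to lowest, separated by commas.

A, F, C, B, D, E

Adjusting effective dates: B is treated as recorded August 6, 2020, the work-commencement date.
C is a condominium assessment lien and takes priority over every other lien.
Ordering the rest by effective date: F (February 5, 2020), A (July 12, 2020), B (August 6, 2020), D (February 11, 2021), E (May 20, 2021).
Because C would otherwise rank above A, the subordination swaps them.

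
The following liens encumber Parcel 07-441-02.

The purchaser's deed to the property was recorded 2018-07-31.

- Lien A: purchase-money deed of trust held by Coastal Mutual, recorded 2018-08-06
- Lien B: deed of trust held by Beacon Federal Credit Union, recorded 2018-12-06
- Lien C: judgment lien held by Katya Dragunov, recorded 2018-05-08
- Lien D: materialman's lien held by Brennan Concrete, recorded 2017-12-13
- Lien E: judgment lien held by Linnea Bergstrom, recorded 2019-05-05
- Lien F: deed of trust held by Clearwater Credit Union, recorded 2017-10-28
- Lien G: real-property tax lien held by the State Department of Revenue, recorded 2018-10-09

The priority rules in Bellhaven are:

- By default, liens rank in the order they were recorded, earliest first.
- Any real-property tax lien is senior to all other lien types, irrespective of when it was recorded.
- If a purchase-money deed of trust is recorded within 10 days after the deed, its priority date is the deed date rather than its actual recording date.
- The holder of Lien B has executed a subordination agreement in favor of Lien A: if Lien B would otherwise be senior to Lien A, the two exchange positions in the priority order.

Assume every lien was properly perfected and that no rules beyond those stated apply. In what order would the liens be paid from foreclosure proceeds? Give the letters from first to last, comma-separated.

Effective dates: A's effective date is the deed date, 2018-07-31.
G is a real-property tax lien, so it outranks all other liens regardless of date.
The other liens, earliest effective date first: F (2017-10-28), D (2017-12-13), C (2018-05-08), A (2018-07-31), B (2018-12-06), E (2019-05-05).
Since B is not senior to A, the subordination leaves the order unchanged.

G, F, D, C, A, B, E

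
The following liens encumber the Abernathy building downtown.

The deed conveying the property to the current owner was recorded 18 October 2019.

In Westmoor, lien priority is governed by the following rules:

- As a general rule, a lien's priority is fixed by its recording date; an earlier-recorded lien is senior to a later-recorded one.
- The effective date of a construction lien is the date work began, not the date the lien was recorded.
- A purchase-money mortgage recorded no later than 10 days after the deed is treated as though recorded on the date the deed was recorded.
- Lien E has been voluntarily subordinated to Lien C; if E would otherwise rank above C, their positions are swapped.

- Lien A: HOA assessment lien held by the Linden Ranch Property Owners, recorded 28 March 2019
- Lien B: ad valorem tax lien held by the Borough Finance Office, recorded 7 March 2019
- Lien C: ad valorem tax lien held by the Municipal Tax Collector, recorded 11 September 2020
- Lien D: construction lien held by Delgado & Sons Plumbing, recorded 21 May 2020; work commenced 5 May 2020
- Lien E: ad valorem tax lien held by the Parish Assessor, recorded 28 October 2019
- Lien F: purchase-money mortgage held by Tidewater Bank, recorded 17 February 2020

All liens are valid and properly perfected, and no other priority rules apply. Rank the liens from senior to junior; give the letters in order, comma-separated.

B, A, C, F, D, E

First, effective dates: D relates back to 5 May 2020 (work commenced); F was recorded 122 days after the deed, outside the 10-day window, so it keeps its recording date.
Sorted by effective date: B (7 March 2019), A (28 March 2019), E (28 October 2019), F (17 February 2020), D (5 May 2020), C (11 September 2020).
E would otherwise be senior to C, so under the subordination agreement E and C exchange positions.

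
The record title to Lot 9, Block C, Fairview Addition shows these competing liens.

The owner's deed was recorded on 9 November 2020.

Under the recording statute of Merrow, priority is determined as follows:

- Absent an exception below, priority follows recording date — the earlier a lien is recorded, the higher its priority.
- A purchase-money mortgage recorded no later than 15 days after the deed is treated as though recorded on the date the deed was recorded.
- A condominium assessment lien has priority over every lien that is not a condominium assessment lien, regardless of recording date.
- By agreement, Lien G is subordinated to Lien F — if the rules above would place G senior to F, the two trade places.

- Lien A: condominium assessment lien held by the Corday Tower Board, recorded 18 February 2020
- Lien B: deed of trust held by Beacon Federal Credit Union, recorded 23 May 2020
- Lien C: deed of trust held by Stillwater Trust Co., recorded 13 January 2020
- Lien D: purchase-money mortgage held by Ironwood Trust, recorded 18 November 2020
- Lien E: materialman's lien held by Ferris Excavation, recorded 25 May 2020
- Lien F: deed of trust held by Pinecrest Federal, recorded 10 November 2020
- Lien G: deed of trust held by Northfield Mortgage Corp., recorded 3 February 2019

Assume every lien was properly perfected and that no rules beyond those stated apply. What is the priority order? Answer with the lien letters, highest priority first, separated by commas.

Effective dates: D relates back to the deed date 9 November 2020.
A is a condominium assessment lien and takes priority over every other lien.
Remaining liens by effective date: G (3 February 2019), C (13 January 2020), B (23 May 2020), E (25 May 2020), D (9 November 2020), F (10 November 2020).
G would otherwise be senior to F, so under the subordination agreement G and F exchange positions.

A, F, C, B, E, D, G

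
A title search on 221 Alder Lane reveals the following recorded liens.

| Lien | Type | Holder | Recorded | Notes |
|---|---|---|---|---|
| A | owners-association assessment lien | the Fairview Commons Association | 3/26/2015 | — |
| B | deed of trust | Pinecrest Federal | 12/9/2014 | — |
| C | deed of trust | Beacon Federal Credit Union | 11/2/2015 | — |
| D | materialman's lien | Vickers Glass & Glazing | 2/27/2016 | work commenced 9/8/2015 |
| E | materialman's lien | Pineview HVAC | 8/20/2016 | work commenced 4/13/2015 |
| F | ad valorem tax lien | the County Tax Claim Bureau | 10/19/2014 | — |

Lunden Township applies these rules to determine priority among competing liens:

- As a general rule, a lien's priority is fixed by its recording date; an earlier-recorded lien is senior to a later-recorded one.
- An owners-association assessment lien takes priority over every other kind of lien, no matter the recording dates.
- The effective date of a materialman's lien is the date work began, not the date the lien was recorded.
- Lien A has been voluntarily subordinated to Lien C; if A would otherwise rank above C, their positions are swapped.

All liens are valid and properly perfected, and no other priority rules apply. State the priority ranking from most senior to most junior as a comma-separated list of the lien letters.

C, F, B, E, D, A

First, effective dates: D is treated as recorded 9/8/2015, the work-commencement date; E is treated as recorded 4/13/2015, the work-commencement date.
A, as an owners-association assessment lien, has superpriority and ranks first.
Remaining liens by effective date: F (10/19/2014), B (12/9/2014), E (4/13/2015), D (9/8/2015), C (11/2/2015).
A would otherwise be senior to C, so under the subordination agreement A and C exchange positions.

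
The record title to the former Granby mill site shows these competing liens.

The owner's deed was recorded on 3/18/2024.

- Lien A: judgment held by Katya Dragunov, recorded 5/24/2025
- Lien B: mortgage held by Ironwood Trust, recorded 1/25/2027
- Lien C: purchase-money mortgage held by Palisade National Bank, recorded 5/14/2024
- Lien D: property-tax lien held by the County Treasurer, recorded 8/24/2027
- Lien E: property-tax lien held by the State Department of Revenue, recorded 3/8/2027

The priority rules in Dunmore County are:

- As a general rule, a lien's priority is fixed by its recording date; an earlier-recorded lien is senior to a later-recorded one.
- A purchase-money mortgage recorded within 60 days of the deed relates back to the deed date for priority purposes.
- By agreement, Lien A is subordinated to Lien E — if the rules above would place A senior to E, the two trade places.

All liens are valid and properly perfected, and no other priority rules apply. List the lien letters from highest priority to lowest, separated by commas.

C, E, B, A, D

Adjusting effective dates: C relates back to the deed date 3/18/2024.
Ordering by effective date: C (3/18/2024), A (5/24/2025), B (1/25/2027), E (3/8/2027), D (8/24/2027).
A is senior to E before the subordination, so the two trade places.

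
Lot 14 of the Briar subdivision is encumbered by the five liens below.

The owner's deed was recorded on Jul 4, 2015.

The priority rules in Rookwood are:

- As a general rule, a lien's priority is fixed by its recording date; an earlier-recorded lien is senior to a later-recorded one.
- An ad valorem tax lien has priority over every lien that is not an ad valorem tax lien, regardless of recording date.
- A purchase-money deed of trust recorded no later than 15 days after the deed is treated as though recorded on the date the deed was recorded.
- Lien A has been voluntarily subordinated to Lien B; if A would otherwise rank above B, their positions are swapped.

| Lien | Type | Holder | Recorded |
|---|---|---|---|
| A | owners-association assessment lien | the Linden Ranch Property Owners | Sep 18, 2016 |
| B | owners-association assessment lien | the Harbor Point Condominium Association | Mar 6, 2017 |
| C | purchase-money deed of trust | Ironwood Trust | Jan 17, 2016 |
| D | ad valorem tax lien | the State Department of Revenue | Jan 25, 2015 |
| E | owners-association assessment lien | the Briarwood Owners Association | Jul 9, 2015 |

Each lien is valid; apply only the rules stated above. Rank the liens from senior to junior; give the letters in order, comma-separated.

D, E, C, B, A

Adjusting effective dates: C missed the 15-day window (197 days after the deed), so its recording date stands.
As an ad valorem tax lien, D is senior to every other lien.
Remaining liens by effective date: E (Jul 9, 2015), C (Jan 17, 2016), A (Sep 18, 2016), B (Mar 6, 2017).
Because A would otherwise rank above B, the subordination swaps them.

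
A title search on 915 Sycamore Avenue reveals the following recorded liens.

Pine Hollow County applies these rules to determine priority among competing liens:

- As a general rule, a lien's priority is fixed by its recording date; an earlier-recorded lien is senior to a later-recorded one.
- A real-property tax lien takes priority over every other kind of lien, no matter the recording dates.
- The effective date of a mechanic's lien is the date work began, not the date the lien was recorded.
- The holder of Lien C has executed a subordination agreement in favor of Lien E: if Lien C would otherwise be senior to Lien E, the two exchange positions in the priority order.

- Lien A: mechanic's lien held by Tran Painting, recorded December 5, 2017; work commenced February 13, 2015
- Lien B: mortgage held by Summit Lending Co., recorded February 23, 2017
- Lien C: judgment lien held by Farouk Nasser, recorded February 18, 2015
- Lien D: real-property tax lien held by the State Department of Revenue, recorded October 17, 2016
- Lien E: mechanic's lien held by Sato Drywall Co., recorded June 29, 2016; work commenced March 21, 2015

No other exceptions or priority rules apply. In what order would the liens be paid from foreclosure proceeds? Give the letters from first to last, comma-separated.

D, A, E, C, B

Effective dates: A's effective date is February 13, 2015, when work began; E relates back to March 21, 2015 (work commenced).
As a real-property tax lien, D is senior to every other lien.
Ordering the rest by effective date: A (February 13, 2015), C (February 18, 2015), E (March 21, 2015), B (February 23, 2017).
C would otherwise be senior to E, so under the subordination agreement C and E exchange positions.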